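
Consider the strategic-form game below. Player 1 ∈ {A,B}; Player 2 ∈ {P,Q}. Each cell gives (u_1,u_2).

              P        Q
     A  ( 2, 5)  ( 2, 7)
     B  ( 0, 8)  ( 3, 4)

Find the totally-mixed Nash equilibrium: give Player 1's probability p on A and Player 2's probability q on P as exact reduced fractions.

p=2/3, q=1/3

P1 indiff ⇒ q·2+(1-q)·2 = q·0+(1-q)·3 ⇒ q(2) = (1-q)(1) ⇒ q = 1/3
P2 indiff ⇒ p·5+(1-p)·8 = p·7+(1-p)·4 ⇒ p(-2) = (1-p)(-4) ⇒ p = 2/3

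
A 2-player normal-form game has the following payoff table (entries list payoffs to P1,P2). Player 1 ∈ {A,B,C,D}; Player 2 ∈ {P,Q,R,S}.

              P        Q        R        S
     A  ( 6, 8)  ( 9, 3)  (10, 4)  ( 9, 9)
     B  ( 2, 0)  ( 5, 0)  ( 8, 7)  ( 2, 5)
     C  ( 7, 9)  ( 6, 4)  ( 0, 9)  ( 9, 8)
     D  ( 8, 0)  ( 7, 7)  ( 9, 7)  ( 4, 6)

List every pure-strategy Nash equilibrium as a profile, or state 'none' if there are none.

PSNE = {(A,S)}

(A,P): not NE [P1→D gives 8>6; P2→S gives 9>8]
(A,Q): not NE [P2→S gives 9>3]
(A,R): not NE [P2→S gives 9>4]
(A,S): NE
(B,P): not NE [P1→D gives 8>2; P2→R gives 7>0]
(B,Q): not NE [P1→A gives 9>5; P2→R gives 7>0]
(B,R): not NE [P1→A gives 10>8]
(B,S): not NE [P1→C gives 9>2; P2→R gives 7>5]
(C,P): not NE [P1→D gives 8>7]
(C,Q): not NE [P1→A gives 9>6; P2→R gives 9>4]
(C,R): not NE [P1→A gives 10>0]
(C,S): not NE [P2→R gives 9>8]
(D,P): not NE [P2→R gives 7>0]
(D,Q): not NE [P1→A gives 9>7]
(D,R): not NE [P1→A gives 10>9]
(D,S): not NE [P1→C gives 9>4; P2→R gives 7>6]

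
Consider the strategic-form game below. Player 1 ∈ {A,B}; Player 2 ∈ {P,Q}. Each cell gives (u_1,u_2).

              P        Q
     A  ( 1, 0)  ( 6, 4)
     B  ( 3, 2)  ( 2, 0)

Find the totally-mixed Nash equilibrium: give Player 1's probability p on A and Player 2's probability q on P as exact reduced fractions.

P1 mixes 1/3 on A; P2 mixes 2/3 on P

P1 indiff ⇒ q·1+(1-q)·6 = q·3+(1-q)·2 ⇒ q(-2) = (1-q)(-4) ⇒ q = 2/3
P2 indiff ⇒ p·0+(1-p)·2 = p·4+(1-p)·0 ⇒ p(-4) = (1-p)(-2) ⇒ p = 1/3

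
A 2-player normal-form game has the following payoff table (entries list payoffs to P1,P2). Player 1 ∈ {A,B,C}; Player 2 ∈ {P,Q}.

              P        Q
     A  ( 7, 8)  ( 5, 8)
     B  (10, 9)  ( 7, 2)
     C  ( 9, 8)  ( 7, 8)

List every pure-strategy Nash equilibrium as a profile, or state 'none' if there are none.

NE set: (B,P), (C,Q)

(A,P): not NE [P1→B gives 10>7]
(A,Q): not NE [P1→C gives 7>5]
(B,P): NE
(B,Q): not NE [P2→P gives 9>2]
(C,P): not NE [P1→B gives 10>9]
(C,Q): NE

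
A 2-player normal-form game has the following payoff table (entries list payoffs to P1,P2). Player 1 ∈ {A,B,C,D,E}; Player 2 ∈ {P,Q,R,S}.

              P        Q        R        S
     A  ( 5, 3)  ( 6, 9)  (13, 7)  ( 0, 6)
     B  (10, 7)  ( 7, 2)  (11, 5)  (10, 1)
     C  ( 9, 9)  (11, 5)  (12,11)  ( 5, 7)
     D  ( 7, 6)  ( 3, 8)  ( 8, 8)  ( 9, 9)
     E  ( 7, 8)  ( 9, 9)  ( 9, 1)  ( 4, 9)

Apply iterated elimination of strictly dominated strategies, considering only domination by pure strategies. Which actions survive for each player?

Survivors P1:{A,B,C} P2:{P,Q,R}

P1 drop D (B beats it: P:10>7 Q:7>3 R:11>8 S:10>9)
P1 drop E (C beats it: P:9>7 Q:11>9 R:12>9 S:5>4)
P2 drop S (R beats it: A:7>6 B:5>1 C:11>7)
P1→{A,B,C} P2→{P,Q,R}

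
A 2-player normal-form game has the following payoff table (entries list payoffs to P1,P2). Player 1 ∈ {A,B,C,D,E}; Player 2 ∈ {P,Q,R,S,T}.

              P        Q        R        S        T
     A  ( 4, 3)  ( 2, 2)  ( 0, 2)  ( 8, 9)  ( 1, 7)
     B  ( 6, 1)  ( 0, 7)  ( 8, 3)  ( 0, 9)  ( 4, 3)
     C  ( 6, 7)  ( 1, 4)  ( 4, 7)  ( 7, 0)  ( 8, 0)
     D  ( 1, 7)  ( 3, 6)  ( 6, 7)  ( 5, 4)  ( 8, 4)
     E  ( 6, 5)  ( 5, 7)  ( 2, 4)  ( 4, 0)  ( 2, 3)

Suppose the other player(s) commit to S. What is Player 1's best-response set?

u_1(A vs S) = 8
u_1(B vs S) = 0
u_1(C vs S) = 7
u_1(D vs S) = 5
u_1(E vs S) = 4
max payoff 8 at {A}

P1 best: {A}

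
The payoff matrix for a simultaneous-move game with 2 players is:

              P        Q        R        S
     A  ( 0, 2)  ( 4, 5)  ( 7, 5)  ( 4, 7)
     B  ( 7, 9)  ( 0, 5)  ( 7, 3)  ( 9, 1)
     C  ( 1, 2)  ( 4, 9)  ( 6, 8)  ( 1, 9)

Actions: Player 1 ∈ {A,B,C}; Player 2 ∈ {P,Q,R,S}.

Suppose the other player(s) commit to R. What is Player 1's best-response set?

BR_1 = {A,B}

u_1(A vs R) = 7
u_1(B vs R) = 7
u_1(C vs R) = 6
max payoff 7 at {A,B}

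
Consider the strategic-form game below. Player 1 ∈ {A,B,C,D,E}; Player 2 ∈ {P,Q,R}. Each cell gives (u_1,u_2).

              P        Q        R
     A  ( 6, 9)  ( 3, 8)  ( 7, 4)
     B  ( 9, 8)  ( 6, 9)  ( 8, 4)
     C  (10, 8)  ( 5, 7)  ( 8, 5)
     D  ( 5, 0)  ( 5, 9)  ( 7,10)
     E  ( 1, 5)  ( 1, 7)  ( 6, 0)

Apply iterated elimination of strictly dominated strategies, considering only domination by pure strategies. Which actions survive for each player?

IESDS → P1:{B,C} P2:{P,Q}

P1 drop A (B beats it: P:9>6 Q:6>3 R:8>7)
P1 drop D (B beats it: P:9>5 Q:6>5 R:8>7)
P1 drop E (B beats it: P:9>1 Q:6>1 R:8>6)
P2 drop R (P beats it: B:8>4 C:8>5)
P1→{B,C} P2→{P,Q}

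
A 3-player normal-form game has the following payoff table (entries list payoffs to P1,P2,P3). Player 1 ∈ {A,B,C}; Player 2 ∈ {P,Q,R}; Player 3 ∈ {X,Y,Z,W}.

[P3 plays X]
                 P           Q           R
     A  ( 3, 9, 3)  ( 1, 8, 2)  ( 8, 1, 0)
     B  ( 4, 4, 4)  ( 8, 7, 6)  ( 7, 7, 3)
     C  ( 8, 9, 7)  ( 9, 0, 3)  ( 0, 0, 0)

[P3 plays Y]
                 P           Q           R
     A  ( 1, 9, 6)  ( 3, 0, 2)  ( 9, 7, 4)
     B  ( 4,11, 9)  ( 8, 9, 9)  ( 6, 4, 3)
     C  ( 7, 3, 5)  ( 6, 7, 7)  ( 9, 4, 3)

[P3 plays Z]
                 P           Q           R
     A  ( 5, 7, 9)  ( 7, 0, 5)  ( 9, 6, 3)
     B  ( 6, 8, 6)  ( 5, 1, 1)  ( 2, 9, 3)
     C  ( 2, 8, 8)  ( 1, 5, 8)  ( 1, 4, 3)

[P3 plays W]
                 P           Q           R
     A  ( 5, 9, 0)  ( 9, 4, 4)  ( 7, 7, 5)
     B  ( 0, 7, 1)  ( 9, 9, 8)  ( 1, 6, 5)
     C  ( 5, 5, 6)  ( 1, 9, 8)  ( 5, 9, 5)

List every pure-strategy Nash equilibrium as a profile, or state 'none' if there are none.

No pure NE.

(A,P,X): not NE [P1→C gives 8>3; P3→Z gives 9>3]
(A,P,Y): not NE [P1→C gives 7>1; P3→Z gives 9>6]
(A,P,Z): not NE [P1→B gives 6>5]
(A,P,W): not NE [P3→Z gives 9>0]
(A,Q,X): not NE [P1→C gives 9>1; P2→P gives 9>8; P3→Z gives 5>2]
(A,Q,Y): not NE [P1→B gives 8>3; P2→P gives 9>0; P3→Z gives 5>2]
(A,Q,Z): not NE [P2→P gives 7>0]
(A,Q,W): not NE [P2→P gives 9>4; P3→Z gives 5>4]
(A,R,X): not NE [P2→P gives 9>1; P3→W gives 5>0]
(A,R,Y): not NE [P2→P gives 9>7; P3→W gives 5>4]
(A,R,Z): not NE [P2→P gives 7>6; P3→W gives 5>3]
(A,R,W): not NE [P2→P gives 9>7]
(B,P,X): not NE [P1→C gives 8>4; P2→R gives 7>4; P3→Y gives 9>4]
(B,P,Y): not NE [P1→C gives 7>4]
(B,P,Z): not NE [P2→R gives 9>8; P3→Y gives 9>6]
(B,P,W): not NE [P1→C gives 5>0; P2→Q gives 9>7; P3→Y gives 9>1]
(B,Q,X): not NE [P1→C gives 9>8; P3→Y gives 9>6]
(B,Q,Y): not NE [P2→P gives 11>9]
(B,Q,Z): not NE [P1→A gives 7>5; P2→R gives 9>1; P3→Y gives 9>1]
(B,Q,W): not NE [P3→Y gives 9>8]
(B,R,X): not NE [P1→A gives 8>7; P3→W gives 5>3]
(B,R,Y): not NE [P1→C gives 9>6; P2→P gives 11>4; P3→W gives 5>3]
(B,R,Z): not NE [P1→A gives 9>2; P3→W gives 5>3]
(B,R,W): not NE [P1→A gives 7>1; P2→Q gives 9>6]
(C,P,X): not NE [P3→Z gives 8>7]
(C,P,Y): not NE [P2→Q gives 7>3; P3→Z gives 8>5]
(C,P,Z): not NE [P1→B gives 6>2]
(C,P,W): not NE [P2→R gives 9>5; P3→Z gives 8>6]
(C,Q,X): not NE [P2→P gives 9>0; P3→W gives 8>3]
(C,Q,Y): not NE [P1→B gives 8>6; P3→W gives 8>7]
(C,Q,Z): not NE [P1→A gives 7>1; P2→P gives 8>5]
(C,Q,W): not NE [P1→B gives 9>1]
(C,R,X): not NE [P1→A gives 8>0; P2→P gives 9>0; P3→W gives 5>0]
(C,R,Y): not NE [P2→Q gives 7>4; P3→W gives 5>3]
(C,R,Z): not NE [P1→A gives 9>1; P2→P gives 8>4; P3→W gives 5>3]
(C,R,W): not NE [P1→A gives 7>5]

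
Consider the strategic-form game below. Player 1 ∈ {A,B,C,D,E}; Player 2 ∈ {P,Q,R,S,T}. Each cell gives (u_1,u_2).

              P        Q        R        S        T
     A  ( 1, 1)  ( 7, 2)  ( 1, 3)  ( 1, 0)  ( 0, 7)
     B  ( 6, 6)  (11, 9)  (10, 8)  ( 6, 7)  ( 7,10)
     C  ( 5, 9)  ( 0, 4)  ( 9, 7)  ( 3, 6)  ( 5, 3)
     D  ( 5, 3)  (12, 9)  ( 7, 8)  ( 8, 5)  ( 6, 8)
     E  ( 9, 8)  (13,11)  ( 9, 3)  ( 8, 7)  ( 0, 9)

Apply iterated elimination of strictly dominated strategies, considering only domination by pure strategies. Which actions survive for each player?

P1 drop A (B beats it: P:6>1 Q:11>7 R:10>1 S:6>1 T:7>0)
P1 drop C (B beats it: P:6>5 Q:11>0 R:10>9 S:6>3 T:7>5)
P2 drop P (Q beats it: B:9>6 D:9>3 E:11>8)
P2 drop R (Q beats it: B:9>8 D:9>8 E:11>3)
P2 drop S (Q beats it: B:9>7 D:9>5 E:11>7)
P1→{B,D,E} P2→{Q,T}

Survivors P1:{B,D,E} P2:{Q,T}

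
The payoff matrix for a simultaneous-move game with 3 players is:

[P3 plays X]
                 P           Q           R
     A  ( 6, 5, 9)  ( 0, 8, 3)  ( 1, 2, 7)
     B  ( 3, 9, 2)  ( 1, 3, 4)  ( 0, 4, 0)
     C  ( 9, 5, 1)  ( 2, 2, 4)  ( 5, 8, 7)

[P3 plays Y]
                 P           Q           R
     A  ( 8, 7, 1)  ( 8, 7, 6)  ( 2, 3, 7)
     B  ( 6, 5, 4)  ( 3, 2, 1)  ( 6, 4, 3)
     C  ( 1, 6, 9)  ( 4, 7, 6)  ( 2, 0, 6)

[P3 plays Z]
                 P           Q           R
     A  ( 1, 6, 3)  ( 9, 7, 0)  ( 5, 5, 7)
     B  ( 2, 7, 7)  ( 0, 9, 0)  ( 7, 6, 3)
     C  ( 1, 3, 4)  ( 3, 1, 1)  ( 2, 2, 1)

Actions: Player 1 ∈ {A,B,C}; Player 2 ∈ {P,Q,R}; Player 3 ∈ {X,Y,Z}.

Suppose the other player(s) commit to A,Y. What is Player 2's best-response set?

u_2(P vs A,Y) = 7
u_2(Q vs A,Y) = 7
u_2(R vs A,Y) = 3
max payoff 7 at {P,Q}

argmax u_2 = {P,Q}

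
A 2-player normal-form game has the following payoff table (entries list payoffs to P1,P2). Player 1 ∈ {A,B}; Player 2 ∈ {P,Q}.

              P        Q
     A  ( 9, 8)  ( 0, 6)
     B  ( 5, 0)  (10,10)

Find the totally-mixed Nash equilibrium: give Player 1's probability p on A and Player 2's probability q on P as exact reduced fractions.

p=5/6, q=5/7

P1 indiff ⇒ q·9+(1-q)·0 = q·5+(1-q)·10 ⇒ q(4) = (1-q)(10) ⇒ q = 5/7
P2 indiff ⇒ p·8+(1-p)·0 = p·6+(1-p)·10 ⇒ p(2) = (1-p)(10) ⇒ p = 5/6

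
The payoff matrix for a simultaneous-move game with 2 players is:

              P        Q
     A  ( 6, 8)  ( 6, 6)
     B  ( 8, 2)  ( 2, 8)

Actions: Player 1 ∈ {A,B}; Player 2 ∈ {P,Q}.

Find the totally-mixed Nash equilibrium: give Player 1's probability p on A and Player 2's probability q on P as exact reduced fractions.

(p,q) = (3/4, 2/3)

P1 indiff ⇒ q·6+(1-q)·6 = q·8+(1-q)·2 ⇒ q(-2) = (1-q)(-4) ⇒ q = 2/3
P2 indiff ⇒ p·8+(1-p)·2 = p·6+(1-p)·8 ⇒ p(2) = (1-p)(6) ⇒ p = 3/4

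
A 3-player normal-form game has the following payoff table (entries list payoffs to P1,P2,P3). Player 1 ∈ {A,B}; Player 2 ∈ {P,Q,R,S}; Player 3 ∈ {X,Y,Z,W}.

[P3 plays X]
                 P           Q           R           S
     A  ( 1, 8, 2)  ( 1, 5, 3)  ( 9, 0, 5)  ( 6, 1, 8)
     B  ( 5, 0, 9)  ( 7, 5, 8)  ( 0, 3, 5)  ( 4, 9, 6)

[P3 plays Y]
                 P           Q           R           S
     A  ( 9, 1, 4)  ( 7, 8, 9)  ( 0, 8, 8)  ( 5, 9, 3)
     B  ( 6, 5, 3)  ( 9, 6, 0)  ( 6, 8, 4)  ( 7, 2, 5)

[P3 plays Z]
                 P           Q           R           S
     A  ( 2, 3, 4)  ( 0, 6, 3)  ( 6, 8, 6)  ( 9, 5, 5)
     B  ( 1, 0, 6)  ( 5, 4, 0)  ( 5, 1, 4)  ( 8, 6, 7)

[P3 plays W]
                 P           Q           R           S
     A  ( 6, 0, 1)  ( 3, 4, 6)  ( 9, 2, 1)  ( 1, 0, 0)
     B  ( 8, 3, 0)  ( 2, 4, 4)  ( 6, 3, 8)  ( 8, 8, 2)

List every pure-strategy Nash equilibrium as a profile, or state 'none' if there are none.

No pure NE.

(A,P,X): not NE [P1→B gives 5>1; P3→Z gives 4>2]
(A,P,Y): not NE [P2→S gives 9>1]
(A,P,Z): not NE [P2→R gives 8>3]
(A,P,W): not NE [P1→B gives 8>6; P2→Q gives 4>0; P3→Z gives 4>1]
(A,Q,X): not NE [P1→B gives 7>1; P2→P gives 8>5; P3→Y gives 9>3]
(A,Q,Y): not NE [P1→B gives 9>7; P2→S gives 9>8]
(A,Q,Z): not NE [P1→B gives 5>0; P2→R gives 8>6; P3→Y gives 9>3]
(A,Q,W): not NE [P3→Y gives 9>6]
(A,R,X): not NE [P2→P gives 8>0; P3→Y gives 8>5]
(A,R,Y): not NE [P1→B gives 6>0; P2→S gives 9>8]
(A,R,Z): not NE [P3→Y gives 8>6]
(A,R,W): not NE [P2→Q gives 4>2; P3→Y gives 8>1]
(A,S,X): not NE [P2→P gives 8>1]
(A,S,Y): not NE [P1→B gives 7>5; P3→X gives 8>3]
(A,S,Z): not NE [P2→R gives 8>5; P3→X gives 8>5]
(A,S,W): not NE [P1→B gives 8>1; P2→Q gives 4>0; P3→X gives 8>0]
(B,P,X): not NE [P2→S gives 9>0]
(B,P,Y): not NE [P1→A gives 9>6; P2→R gives 8>5; P3→X gives 9>3]
(B,P,Z): not NE [P1→A gives 2>1; P2→S gives 6>0; P3→X gives 9>6]
(B,P,W): not NE [P2→S gives 8>3; P3→X gives 9>0]
(B,Q,X): not NE [P2→S gives 9>5]
(B,Q,Y): not NE [P2→R gives 8>6; P3→X gives 8>0]
(B,Q,Z): not NE [P2→S gives 6>4; P3→X gives 8>0]
(B,Q,W): not NE [P1→A gives 3>2; P2→S gives 8>4; P3→X gives 8>4]
(B,R,X): not NE [P1→A gives 9>0; P2→S gives 9>3; P3→W gives 8>5]
(B,R,Y): not NE [P3→W gives 8>4]
(B,R,Z): not NE [P1→A gives 6>5; P2→S gives 6>1; P3→W gives 8>4]
(B,R,W): not NE [P1→A gives 9>6; P2→S gives 8>3]
(B,S,X): not NE [P1→A gives 6>4; P3→Z gives 7>6]
(B,S,Y): not NE [P2→R gives 8>2; P3→Z gives 7>5]
(B,S,Z): not NE [P1→A gives 9>8]
(B,S,W): not NE [P3→Z gives 7>2]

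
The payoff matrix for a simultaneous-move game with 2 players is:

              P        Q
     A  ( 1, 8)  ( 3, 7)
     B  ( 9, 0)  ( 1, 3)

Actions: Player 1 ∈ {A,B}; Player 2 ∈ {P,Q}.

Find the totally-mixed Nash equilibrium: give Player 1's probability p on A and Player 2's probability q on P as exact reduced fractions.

P1 indiff ⇒ q·1+(1-q)·3 = q·9+(1-q)·1 ⇒ q(-8) = (1-q)(-2) ⇒ q = 1/5
P2 indiff ⇒ p·8+(1-p)·0 = p·7+(1-p)·3 ⇒ p(1) = (1-p)(3) ⇒ p = 3/4

(p,q) = (3/4, 1/5)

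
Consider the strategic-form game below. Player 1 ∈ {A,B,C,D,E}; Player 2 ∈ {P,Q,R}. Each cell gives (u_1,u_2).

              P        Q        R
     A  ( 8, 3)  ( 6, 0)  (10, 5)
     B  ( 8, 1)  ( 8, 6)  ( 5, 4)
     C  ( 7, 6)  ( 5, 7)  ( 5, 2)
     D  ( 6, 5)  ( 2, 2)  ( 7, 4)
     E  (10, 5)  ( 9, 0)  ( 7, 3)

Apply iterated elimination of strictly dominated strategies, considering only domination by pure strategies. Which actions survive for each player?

Remaining: P1:{A,E} P2:{P,R}

P1 drop B (E beats it: P:10>8 Q:9>8 R:7>5)
P1 drop C (A beats it: P:8>7 Q:6>5 R:10>5)
P1 drop D (A beats it: P:8>6 Q:6>2 R:10>7)
P2 drop Q (P beats it: A:3>0 E:5>0)
P1→{A,E} P2→{P,R}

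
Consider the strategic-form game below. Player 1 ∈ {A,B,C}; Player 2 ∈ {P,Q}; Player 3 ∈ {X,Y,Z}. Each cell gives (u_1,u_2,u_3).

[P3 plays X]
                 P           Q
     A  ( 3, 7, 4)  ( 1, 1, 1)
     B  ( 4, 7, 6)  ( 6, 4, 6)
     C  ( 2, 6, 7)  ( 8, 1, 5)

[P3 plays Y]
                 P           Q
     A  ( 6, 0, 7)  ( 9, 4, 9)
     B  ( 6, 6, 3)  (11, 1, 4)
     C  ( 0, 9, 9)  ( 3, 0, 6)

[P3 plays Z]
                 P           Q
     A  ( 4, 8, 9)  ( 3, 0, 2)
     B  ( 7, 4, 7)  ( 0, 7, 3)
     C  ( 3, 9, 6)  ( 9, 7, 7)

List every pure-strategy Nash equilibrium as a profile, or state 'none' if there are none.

(A,P,X): not NE [P1→B gives 4>3; P3→Z gives 9>4]
(A,P,Y): not NE [P2→Q gives 4>0; P3→Z gives 9>7]
(A,P,Z): not NE [P1→B gives 7>4]
(A,Q,X): not NE [P1→C gives 8>1; P2→P gives 7>1; P3→Y gives 9>1]
(A,Q,Y): not NE [P1→B gives 11>9]
(A,Q,Z): not NE [P1→C gives 9>3; P2→P gives 8>0; P3→Y gives 9>2]
(B,P,X): not NE [P3→Z gives 7>6]
(B,P,Y): not NE [P3→Z gives 7>3]
(B,P,Z): not NE [P2→Q gives 7>4]
(B,Q,X): not NE [P1→C gives 8>6; P2→P gives 7>4]
(B,Q,Y): not NE [P2→P gives 6>1; P3→X gives 6>4]
(B,Q,Z): not NE [P1→C gives 9>0; P3→X gives 6>3]
(C,P,X): not NE [P1→B gives 4>2; P3→Y gives 9>7]
(C,P,Y): not NE [P1→B gives 6>0]
(C,P,Z): not NE [P1→B gives 7>3; P3→Y gives 9>6]
(C,Q,X): not NE [P2→P gives 6>1; P3→Z gives 7>5]
(C,Q,Y): not NE [P1→B gives 11>3; P2→P gives 9>0; P3→Z gives 7>6]
(C,Q,Z): not NE [P2→P gives 9>7]

PSNE: ∅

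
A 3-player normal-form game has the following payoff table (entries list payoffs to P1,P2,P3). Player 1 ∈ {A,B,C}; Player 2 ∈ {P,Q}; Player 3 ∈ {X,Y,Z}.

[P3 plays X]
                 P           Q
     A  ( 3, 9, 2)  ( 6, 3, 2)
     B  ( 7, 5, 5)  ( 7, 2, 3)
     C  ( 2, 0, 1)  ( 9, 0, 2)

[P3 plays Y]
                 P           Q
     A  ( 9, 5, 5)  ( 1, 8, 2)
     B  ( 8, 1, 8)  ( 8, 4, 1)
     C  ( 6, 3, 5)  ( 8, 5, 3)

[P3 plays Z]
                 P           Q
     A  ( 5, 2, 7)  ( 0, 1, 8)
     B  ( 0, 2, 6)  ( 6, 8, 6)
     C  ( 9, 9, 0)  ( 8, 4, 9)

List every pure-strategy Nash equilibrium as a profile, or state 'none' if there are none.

(A,P,X): not NE [P1→B gives 7>3; P3→Z gives 7>2]
(A,P,Y): not NE [P2→Q gives 8>5; P3→Z gives 7>5]
(A,P,Z): not NE [P1→C gives 9>5]
(A,Q,X): not NE [P1→C gives 9>6; P2→P gives 9>3; P3→Z gives 8>2]
(A,Q,Y): not NE [P1→C gives 8>1; P3→Z gives 8>2]
(A,Q,Z): not NE [P1→C gives 8>0; P2→P gives 2>1]
(B,P,X): not NE [P3→Y gives 8>5]
(B,P,Y): not NE [P1→A gives 9>8; P2→Q gives 4>1]
(B,P,Z): not NE [P1→C gives 9>0; P2→Q gives 8>2; P3→Y gives 8>6]
(B,Q,X): not NE [P1→C gives 9>7; P2→P gives 5>2; P3→Z gives 6>3]
(B,Q,Y): not NE [P3→Z gives 6>1]
(B,Q,Z): not NE [P1→C gives 8>6]
(C,P,X): not NE [P1→B gives 7>2; P3→Y gives 5>1]
(C,P,Y): not NE [P1→A gives 9>6; P2→Q gives 5>3]
(C,P,Z): not NE [P3→Y gives 5>0]
(C,Q,X): not NE [P3→Z gives 9>2]
(C,Q,Y): not NE [P3→Z gives 9>3]
(C,Q,Z): not NE [P2→P gives 9>4]

Equilibria: none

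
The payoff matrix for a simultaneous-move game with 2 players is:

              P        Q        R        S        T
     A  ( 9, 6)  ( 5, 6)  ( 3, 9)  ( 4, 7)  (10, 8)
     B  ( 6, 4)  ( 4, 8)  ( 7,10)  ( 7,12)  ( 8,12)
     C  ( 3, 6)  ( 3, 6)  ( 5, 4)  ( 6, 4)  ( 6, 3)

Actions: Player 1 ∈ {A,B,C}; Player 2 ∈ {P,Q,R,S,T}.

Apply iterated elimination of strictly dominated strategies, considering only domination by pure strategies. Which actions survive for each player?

Remaining: P1:{A,B} P2:{R,S,T}

P1 drop C (B beats it: P:6>3 Q:4>3 R:7>5 S:7>6 T:8>6)
P2 drop P (R beats it: A:9>6 B:10>4)
P2 drop Q (R beats it: A:9>6 B:10>8)
P1→{A,B} P2→{R,S,T}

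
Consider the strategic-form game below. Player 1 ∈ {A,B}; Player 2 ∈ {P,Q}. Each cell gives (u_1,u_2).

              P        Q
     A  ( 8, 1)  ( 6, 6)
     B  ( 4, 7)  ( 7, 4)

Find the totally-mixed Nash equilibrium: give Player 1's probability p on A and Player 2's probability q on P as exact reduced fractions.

P1 indiff ⇒ q·8+(1-q)·6 = q·4+(1-q)·7 ⇒ q(4) = (1-q)(1) ⇒ q = 1/5
P2 indiff ⇒ p·1+(1-p)·7 = p·6+(1-p)·4 ⇒ p(-5) = (1-p)(-3) ⇒ p = 3/8

(p,q) = (3/8, 1/5)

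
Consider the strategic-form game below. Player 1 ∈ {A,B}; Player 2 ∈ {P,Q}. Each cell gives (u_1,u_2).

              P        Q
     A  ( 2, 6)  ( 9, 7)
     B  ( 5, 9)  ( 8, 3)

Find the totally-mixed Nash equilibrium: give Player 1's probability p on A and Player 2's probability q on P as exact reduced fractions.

P1 indiff ⇒ q·2+(1-q)·9 = q·5+(1-q)·8 ⇒ q(-3) = (1-q)(-1) ⇒ q = 1/4
P2 indiff ⇒ p·6+(1-p)·9 = p·7+(1-p)·3 ⇒ p(-1) = (1-p)(-6) ⇒ p = 6/7

p=6/7, q=1/4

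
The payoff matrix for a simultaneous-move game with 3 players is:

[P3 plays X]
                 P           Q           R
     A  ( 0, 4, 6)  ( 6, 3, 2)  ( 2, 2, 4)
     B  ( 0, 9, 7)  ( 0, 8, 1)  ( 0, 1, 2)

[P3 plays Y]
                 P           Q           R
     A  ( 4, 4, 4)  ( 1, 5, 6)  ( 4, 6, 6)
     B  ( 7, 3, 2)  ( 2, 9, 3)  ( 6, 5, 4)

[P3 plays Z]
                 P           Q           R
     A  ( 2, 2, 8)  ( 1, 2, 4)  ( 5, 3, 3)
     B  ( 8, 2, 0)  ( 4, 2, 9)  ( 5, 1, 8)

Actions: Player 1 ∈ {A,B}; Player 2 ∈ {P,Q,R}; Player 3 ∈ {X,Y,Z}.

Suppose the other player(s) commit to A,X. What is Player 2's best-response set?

u_2(P vs A,X) = 4
u_2(Q vs A,X) = 3
u_2(R vs A,X) = 2
max payoff 4 at {P}

BR_2 = {P}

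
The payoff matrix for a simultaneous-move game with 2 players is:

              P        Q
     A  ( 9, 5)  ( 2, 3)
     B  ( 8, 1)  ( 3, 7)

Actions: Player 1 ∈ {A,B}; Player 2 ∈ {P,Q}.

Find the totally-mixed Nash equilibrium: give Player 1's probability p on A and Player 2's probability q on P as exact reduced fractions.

P1 indiff ⇒ q·9+(1-q)·2 = q·8+(1-q)·3 ⇒ q(1) = (1-q)(1) ⇒ q = 1/2
P2 indiff ⇒ p·5+(1-p)·1 = p·3+(1-p)·7 ⇒ p(2) = (1-p)(6) ⇒ p = 3/4

(p,q) = (3/4, 1/2)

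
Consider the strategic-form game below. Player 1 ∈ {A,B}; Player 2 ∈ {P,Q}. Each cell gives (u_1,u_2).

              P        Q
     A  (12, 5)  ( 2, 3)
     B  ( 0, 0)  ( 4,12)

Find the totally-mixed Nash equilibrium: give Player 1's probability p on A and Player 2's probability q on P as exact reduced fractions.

(p,q) = (6/7, 1/7)

P1 indiff ⇒ q·12+(1-q)·2 = q·0+(1-q)·4 ⇒ q(12) = (1-q)(2) ⇒ q = 1/7
P2 indiff ⇒ p·5+(1-p)·0 = p·3+(1-p)·12 ⇒ p(2) = (1-p)(12) ⇒ p = 6/7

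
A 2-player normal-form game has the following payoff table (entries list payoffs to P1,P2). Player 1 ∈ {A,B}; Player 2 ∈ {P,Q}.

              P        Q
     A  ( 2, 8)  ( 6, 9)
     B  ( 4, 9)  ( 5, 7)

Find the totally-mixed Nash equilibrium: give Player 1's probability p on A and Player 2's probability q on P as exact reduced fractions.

P1 indiff ⇒ q·2+(1-q)·6 = q·4+(1-q)·5 ⇒ q(-2) = (1-q)(-1) ⇒ q = 1/3
P2 indiff ⇒ p·8+(1-p)·9 = p·9+(1-p)·7 ⇒ p(-1) = (1-p)(-2) ⇒ p = 2/3

(p,q) = (2/3, 1/3)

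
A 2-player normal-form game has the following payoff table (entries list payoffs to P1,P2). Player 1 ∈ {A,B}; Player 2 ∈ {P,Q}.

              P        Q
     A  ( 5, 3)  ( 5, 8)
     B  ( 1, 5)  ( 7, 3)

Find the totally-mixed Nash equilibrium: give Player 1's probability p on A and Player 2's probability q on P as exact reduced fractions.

P1 indiff ⇒ q·5+(1-q)·5 = q·1+(1-q)·7 ⇒ q(4) = (1-q)(2) ⇒ q = 1/3
P2 indiff ⇒ p·3+(1-p)·5 = p·8+(1-p)·3 ⇒ p(-5) = (1-p)(-2) ⇒ p = 2/7

P1 mixes 2/7 on A; P2 mixes 1/3 on P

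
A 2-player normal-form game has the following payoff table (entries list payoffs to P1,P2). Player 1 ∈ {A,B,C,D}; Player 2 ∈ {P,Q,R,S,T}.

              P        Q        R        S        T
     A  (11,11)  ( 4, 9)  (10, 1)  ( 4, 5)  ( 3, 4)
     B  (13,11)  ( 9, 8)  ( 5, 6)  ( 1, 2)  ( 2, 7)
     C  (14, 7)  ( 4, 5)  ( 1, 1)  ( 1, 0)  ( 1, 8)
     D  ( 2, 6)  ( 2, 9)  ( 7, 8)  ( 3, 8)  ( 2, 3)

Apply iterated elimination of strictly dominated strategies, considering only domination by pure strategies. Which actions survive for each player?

Remaining: P1:{A,B,C} P2:{P,T}

P1 drop D (A beats it: P:11>2 Q:4>2 R:10>7 S:4>3 T:3>2)
P2 drop Q (P beats it: A:11>9 B:11>8 C:7>5)
P2 drop R (P beats it: A:11>1 B:11>6 C:7>1)
P2 drop S (P beats it: A:11>5 B:11>2 C:7>0)
P1→{A,B,C} P2→{P,T}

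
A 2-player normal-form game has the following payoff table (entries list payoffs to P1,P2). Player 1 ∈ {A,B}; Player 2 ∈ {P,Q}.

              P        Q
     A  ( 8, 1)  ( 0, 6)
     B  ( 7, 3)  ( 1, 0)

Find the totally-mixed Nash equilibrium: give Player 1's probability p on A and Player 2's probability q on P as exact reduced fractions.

P1 indiff ⇒ q·8+(1-q)·0 = q·7+(1-q)·1 ⇒ q(1) = (1-q)(1) ⇒ q = 1/2
P2 indiff ⇒ p·1+(1-p)·3 = p·6+(1-p)·0 ⇒ p(-5) = (1-p)(-3) ⇒ p = 3/8

(p,q) = (3/8, 1/2)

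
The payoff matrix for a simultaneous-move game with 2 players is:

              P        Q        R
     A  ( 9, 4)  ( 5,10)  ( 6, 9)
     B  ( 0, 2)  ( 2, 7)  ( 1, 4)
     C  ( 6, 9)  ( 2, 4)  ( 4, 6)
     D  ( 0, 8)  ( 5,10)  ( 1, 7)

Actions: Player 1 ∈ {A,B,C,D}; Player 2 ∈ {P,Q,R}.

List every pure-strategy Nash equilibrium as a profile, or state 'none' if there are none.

Nash profiles: (A,Q), (D,Q)

(A,P): not NE [P2→Q gives 10>4]
(A,Q): NE
(A,R): not NE [P2→Q gives 10>9]
(B,P): not NE [P1→A gives 9>0; P2→Q gives 7>2]
(B,Q): not NE [P1→D gives 5>2]
(B,R): not NE [P1→A gives 6>1; P2→Q gives 7>4]
(C,P): not NE [P1→A gives 9>6]
(C,Q): not NE [P1→D gives 5>2; P2→P gives 9>4]
(C,R): not NE [P1→A gives 6>4; P2→P gives 9>6]
(D,P): not NE [P1→A gives 9>0; P2→Q gives 10>8]
(D,Q): NE
(D,R): not NE [P1→A gives 6>1; P2→Q gives 10>7]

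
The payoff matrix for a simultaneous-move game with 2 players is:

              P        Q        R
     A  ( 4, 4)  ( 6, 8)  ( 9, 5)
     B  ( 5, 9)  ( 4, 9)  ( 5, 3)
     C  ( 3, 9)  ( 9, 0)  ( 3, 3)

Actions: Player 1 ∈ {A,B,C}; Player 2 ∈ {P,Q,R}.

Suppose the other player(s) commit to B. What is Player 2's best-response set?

argmax u_2 = {P,Q}

u_2(P vs B) = 9
u_2(Q vs B) = 9
u_2(R vs B) = 3
max payoff 9 at {P,Q}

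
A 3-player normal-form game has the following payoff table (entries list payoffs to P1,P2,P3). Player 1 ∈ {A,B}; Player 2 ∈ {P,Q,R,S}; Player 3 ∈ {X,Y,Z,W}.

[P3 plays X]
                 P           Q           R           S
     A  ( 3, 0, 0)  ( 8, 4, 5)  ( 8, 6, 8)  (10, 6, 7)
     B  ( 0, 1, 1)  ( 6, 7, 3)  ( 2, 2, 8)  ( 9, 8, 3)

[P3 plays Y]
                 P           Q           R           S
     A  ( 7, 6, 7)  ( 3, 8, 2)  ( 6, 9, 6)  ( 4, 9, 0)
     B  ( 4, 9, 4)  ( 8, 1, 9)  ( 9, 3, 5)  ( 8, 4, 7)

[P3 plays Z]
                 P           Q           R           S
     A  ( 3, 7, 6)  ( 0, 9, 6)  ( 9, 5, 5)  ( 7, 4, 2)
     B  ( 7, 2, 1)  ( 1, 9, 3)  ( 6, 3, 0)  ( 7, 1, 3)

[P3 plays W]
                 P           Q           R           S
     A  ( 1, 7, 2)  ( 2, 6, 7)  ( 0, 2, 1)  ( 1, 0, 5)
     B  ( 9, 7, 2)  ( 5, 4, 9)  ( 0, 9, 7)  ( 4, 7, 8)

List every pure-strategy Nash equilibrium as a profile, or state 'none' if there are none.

Nash profiles: (A,R,X), (A,S,X)

(A,P,X): not NE [P2→S gives 6>0; P3→Y gives 7>0]
(A,P,Y): not NE [P2→S gives 9>6]
(A,P,Z): not NE [P1→B gives 7>3; P2→Q gives 9>7; P3→Y gives 7>6]
(A,P,W): not NE [P1→B gives 9>1; P3→Y gives 7>2]
(A,Q,X): not NE [P2→S gives 6>4; P3→W gives 7>5]
(A,Q,Y): not NE [P1→B gives 8>3; P2→S gives 9>8; P3→W gives 7>2]
(A,Q,Z): not NE [P1→B gives 1>0; P3→W gives 7>6]
(A,Q,W): not NE [P1→B gives 5>2; P2→P gives 7>6]
(A,R,X): NE
(A,R,Y): not NE [P1→B gives 9>6; P3→X gives 8>6]
(A,R,Z): not NE [P2→Q gives 9>5; P3→X gives 8>5]
(A,R,W): not NE [P2→P gives 7>2; P3→X gives 8>1]
(A,S,X): NE
(A,S,Y): not NE [P1→B gives 8>4; P3→X gives 7>0]
(A,S,Z): not NE [P2→Q gives 9>4; P3→X gives 7>2]
(A,S,W): not NE [P1→B gives 4>1; P2→P gives 7>0; P3→X gives 7>5]
(B,P,X): not NE [P1→A gives 3>0; P2→S gives 8>1; P3→Y gives 4>1]
(B,P,Y): not NE [P1→A gives 7>4]
(B,P,Z): not NE [P2→Q gives 9>2; P3→Y gives 4>1]
(B,P,W): not NE [P2→R gives 9>7; P3→Y gives 4>2]
(B,Q,X): not NE [P1→A gives 8>6; P2→S gives 8>7; P3→W gives 9>3]
(B,Q,Y): not NE [P2→P gives 9>1]
(B,Q,Z): not NE [P3→W gives 9>3]
(B,Q,W): not NE [P2→R gives 9>4]
(B,R,X): not NE [P1→A gives 8>2; P2→S gives 8>2]
(B,R,Y): not NE [P2→P gives 9>3; P3→X gives 8>5]
(B,R,Z): not NE [P1→A gives 9>6; P2→Q gives 9>3; P3→X gives 8>0]
(B,R,W): not NE [P3→X gives 8>7]
(B,S,X): not NE [P1→A gives 10>9; P3→W gives 8>3]
(B,S,Y): not NE [P2→P gives 9>4; P3→W gives 8>7]
(B,S,Z): not NE [P2→Q gives 9>1; P3→W gives 8>3]
(B,S,W): not NE [P2→R gives 9>7]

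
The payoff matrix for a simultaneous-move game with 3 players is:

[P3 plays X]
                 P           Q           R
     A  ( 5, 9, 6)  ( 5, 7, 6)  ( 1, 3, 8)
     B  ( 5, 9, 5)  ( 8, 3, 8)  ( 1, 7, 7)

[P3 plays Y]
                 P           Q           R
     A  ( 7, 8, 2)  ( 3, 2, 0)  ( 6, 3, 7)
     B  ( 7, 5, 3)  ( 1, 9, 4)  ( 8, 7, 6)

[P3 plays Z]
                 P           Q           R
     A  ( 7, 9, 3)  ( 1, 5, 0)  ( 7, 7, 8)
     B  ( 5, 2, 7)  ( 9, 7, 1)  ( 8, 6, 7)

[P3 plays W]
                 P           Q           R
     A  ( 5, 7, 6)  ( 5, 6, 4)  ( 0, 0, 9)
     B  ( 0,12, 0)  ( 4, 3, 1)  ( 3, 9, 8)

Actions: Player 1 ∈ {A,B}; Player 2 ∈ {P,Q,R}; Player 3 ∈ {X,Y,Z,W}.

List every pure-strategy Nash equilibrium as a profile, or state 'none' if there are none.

(A,P,X): NE
(A,P,Y): not NE [P3→W gives 6>2]
(A,P,Z): not NE [P3→W gives 6>3]
(A,P,W): NE
(A,Q,X): not NE [P1→B gives 8>5; P2→P gives 9>7]
(A,Q,Y): not NE [P2→P gives 8>2; P3→X gives 6>0]
(A,Q,Z): not NE [P1→B gives 9>1; P2→P gives 9>5; P3→X gives 6>0]
(A,Q,W): not NE [P2→P gives 7>6; P3→X gives 6>4]
(A,R,X): not NE [P2→P gives 9>3; P3→W gives 9>8]
(A,R,Y): not NE [P1→B gives 8>6; P2→P gives 8>3; P3→W gives 9>7]
(A,R,Z): not NE [P1→B gives 8>7; P2→P gives 9>7; P3→W gives 9>8]
(A,R,W): not NE [P1→B gives 3>0; P2→P gives 7>0]
(B,P,X): not NE [P3→Z gives 7>5]
(B,P,Y): not NE [P2→Q gives 9>5; P3→Z gives 7>3]
(B,P,Z): not NE [P1→A gives 7>5; P2→Q gives 7>2]
(B,P,W): not NE [P1→A gives 5>0; P3→Z gives 7>0]
(B,Q,X): not NE [P2→P gives 9>3]
(B,Q,Y): not NE [P1→A gives 3>1; P3→X gives 8>4]
(B,Q,Z): not NE [P3→X gives 8>1]
(B,Q,W): not NE [P1→A gives 5>4; P2→P gives 12>3; P3→X gives 8>1]
(B,R,X): not NE [P2→P gives 9>7; P3→W gives 8>7]
(B,R,Y): not NE [P2→Q gives 9>7; P3→W gives 8>6]
(B,R,Z): not NE [P2→Q gives 7>6; P3→W gives 8>7]
(B,R,W): not NE [P2→P gives 12>9]

PSNE = {(A,P,X), (A,P,W)}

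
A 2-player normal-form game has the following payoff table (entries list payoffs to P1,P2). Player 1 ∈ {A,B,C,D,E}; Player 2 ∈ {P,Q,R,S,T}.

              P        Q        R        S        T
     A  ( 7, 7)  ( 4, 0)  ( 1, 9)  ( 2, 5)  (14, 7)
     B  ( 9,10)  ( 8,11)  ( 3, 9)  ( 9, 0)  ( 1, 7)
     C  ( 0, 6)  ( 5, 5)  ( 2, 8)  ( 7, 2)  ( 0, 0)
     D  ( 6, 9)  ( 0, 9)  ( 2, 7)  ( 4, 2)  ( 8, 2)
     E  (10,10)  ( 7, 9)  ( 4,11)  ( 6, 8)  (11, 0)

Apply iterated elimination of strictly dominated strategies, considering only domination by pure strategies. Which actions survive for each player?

Survivors P1:{B,E} P2:{P,Q,R}

P1 drop C (B beats it: P:9>0 Q:8>5 R:3>2 S:9>7 T:1>0)
P1 drop D (E beats it: P:10>6 Q:7>0 R:4>2 S:6>4 T:11>8)
P2 drop S (P beats it: A:7>5 B:10>0 E:10>8)
P2 drop T (R beats it: A:9>7 B:9>7 E:11>0)
P1 drop A (B beats it: P:9>7 Q:8>4 R:3>1)
P1→{B,E} P2→{P,Q,R}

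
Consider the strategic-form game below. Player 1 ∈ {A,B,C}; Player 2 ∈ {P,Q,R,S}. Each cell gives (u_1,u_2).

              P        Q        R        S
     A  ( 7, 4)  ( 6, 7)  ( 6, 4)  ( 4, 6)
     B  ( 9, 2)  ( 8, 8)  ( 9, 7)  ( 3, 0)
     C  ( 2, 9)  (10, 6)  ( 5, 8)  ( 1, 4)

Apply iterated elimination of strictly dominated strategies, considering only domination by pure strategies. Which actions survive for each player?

P2 drop S (Q beats it: A:7>6 B:8>0 C:6>4)
P1 drop A (B beats it: P:9>7 Q:8>6 R:9>6)
P1→{B,C} P2→{P,Q,R}

Survivors P1:{B,C} P2:{P,Q,R}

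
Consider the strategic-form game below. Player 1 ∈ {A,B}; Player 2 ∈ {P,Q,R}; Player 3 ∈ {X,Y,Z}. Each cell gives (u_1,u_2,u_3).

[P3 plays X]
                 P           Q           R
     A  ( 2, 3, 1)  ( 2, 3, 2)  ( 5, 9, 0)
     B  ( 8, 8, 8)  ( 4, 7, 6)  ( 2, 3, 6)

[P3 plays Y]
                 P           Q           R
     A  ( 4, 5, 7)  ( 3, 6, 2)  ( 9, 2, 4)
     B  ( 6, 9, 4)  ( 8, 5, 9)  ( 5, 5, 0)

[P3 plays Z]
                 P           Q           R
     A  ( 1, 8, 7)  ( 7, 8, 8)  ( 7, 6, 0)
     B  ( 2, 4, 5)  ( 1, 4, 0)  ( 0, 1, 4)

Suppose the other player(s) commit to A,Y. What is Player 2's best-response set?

u_2(P vs A,Y) = 5
u_2(Q vs A,Y) = 6
u_2(R vs A,Y) = 2
max payoff 6 at {Q}

P2 best: {Q}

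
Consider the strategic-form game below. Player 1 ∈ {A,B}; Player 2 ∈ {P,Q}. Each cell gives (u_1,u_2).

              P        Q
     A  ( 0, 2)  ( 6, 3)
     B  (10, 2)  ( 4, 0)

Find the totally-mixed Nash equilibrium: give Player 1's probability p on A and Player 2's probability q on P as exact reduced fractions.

P1 mixes 2/3 on A; P2 mixes 1/6 on P

P1 indiff ⇒ q·0+(1-q)·6 = q·10+(1-q)·4 ⇒ q(-10) = (1-q)(-2) ⇒ q = 1/6
P2 indiff ⇒ p·2+(1-p)·2 = p·3+(1-p)·0 ⇒ p(-1) = (1-p)(-2) ⇒ p = 2/3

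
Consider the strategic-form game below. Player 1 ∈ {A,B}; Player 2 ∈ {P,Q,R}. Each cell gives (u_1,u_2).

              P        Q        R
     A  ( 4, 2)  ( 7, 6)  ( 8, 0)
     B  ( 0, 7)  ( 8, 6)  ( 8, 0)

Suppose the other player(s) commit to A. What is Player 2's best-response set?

u_2(P vs A) = 2
u_2(Q vs A) = 6
u_2(R vs A) = 0
max payoff 6 at {Q}

argmax u_2 = {Q}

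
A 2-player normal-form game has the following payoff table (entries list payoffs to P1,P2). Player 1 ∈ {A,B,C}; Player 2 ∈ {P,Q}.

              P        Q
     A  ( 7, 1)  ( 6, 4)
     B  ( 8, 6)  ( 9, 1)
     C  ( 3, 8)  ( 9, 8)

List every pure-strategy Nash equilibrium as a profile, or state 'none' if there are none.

Nash profiles: (B,P), (C,Q)

(A,P): not NE [P1→B gives 8>7; P2→Q gives 4>1]
(A,Q): not NE [P1→C gives 9>6]
(B,P): NE
(B,Q): not NE [P2→P gives 6>1]
(C,P): not NE [P1→B gives 8>3]
(C,Q): NE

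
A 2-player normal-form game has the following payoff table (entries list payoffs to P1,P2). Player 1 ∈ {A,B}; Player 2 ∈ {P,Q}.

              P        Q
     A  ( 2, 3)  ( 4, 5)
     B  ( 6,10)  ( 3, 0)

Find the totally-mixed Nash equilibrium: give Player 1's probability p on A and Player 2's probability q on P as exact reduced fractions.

P1 mixes 5/6 on A; P2 mixes 1/5 on P

P1 indiff ⇒ q·2+(1-q)·4 = q·6+(1-q)·3 ⇒ q(-4) = (1-q)(-1) ⇒ q = 1/5
P2 indiff ⇒ p·3+(1-p)·10 = p·5+(1-p)·0 ⇒ p(-2) = (1-p)(-10) ⇒ p = 5/6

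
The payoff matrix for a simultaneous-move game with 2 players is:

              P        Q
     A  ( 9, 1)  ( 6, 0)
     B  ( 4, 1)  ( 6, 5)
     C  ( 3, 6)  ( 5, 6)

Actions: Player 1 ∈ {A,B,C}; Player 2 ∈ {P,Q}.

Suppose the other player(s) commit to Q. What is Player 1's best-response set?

u_1(A vs Q) = 6
u_1(B vs Q) = 6
u_1(C vs Q) = 5
max payoff 6 at {A,B}

BR_1 = {A,B}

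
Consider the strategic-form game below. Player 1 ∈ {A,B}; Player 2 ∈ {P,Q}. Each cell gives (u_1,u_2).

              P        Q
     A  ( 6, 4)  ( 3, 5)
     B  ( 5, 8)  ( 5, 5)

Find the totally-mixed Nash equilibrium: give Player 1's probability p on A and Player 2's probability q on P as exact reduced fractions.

(p,q) = (3/4, 2/3)

P1 indiff ⇒ q·6+(1-q)·3 = q·5+(1-q)·5 ⇒ q(1) = (1-q)(2) ⇒ q = 2/3
P2 indiff ⇒ p·4+(1-p)·8 = p·5+(1-p)·5 ⇒ p(-1) = (1-p)(-3) ⇒ p = 3/4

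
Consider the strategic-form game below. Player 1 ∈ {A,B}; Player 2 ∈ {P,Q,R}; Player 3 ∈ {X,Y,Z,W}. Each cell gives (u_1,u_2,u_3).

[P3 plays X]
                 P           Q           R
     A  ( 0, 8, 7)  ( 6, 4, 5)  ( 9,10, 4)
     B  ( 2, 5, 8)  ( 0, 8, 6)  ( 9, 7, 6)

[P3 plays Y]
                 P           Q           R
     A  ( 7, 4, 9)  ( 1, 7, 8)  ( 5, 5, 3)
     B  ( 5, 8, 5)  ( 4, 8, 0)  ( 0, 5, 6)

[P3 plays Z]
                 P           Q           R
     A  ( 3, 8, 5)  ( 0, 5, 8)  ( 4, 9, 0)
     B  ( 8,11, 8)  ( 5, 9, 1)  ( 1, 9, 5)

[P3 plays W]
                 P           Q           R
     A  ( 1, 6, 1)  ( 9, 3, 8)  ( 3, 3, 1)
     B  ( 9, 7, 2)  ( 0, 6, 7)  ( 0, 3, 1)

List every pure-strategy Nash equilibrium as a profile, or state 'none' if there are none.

NE set: (A,R,X), (B,P,Z)

(A,P,X): not NE [P1→B gives 2>0; P2→R gives 10>8; P3→Y gives 9>7]
(A,P,Y): not NE [P2→Q gives 7>4]
(A,P,Z): not NE [P1→B gives 8>3; P2→R gives 9>8; P3→Y gives 9>5]
(A,P,W): not NE [P1→B gives 9>1; P3→Y gives 9>1]
(A,Q,X): not NE [P2→R gives 10>4; P3→W gives 8>5]
(A,Q,Y): not NE [P1→B gives 4>1]
(A,Q,Z): not NE [P1→B gives 5>0; P2→R gives 9>5]
(A,Q,W): not NE [P2→P gives 6>3]
(A,R,X): NE
(A,R,Y): not NE [P2→Q gives 7>5; P3→X gives 4>3]
(A,R,Z): not NE [P3→X gives 4>0]
(A,R,W): not NE [P2→P gives 6>3; P3→X gives 4>1]
(B,P,X): not NE [P2→Q gives 8>5]
(B,P,Y): not NE [P1→A gives 7>5; P3→Z gives 8>5]
(B,P,Z): NE
(B,P,W): not NE [P3→Z gives 8>2]
(B,Q,X): not NE [P1→A gives 6>0; P3→W gives 7>6]
(B,Q,Y): not NE [P3→W gives 7>0]
(B,Q,Z): not NE [P2→P gives 11>9; P3→W gives 7>1]
(B,Q,W): not NE [P1→A gives 9>0; P2→P gives 7>6]
(B,R,X): not NE [P2→Q gives 8>7]
(B,R,Y): not NE [P1→A gives 5>0; P2→Q gives 8>5]
(B,R,Z): not NE [P1→A gives 4>1; P2→P gives 11>9; P3→Y gives 6>5]
(B,R,W): not NE [P1→A gives 3>0; P2→P gives 7>3; P3→Y gives 6>1]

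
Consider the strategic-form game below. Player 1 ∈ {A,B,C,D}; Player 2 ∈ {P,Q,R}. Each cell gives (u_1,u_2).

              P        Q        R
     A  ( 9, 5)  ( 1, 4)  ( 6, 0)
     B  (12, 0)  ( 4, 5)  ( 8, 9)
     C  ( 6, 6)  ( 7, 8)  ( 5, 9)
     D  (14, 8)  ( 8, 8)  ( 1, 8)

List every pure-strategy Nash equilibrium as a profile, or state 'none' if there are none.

Nash profiles: (B,R), (D,P), (D,Q)

(A,P): not NE [P1→D gives 14>9]
(A,Q): not NE [P1→D gives 8>1; P2→P gives 5>4]
(A,R): not NE [P1→B gives 8>6; P2→P gives 5>0]
(B,P): not NE [P1→D gives 14>12; P2→R gives 9>0]
(B,Q): not NE [P1→D gives 8>4; P2→R gives 9>5]
(B,R): NE
(C,P): not NE [P1→D gives 14>6; P2→R gives 9>6]
(C,Q): not NE [P1→D gives 8>7; P2→R gives 9>8]
(C,R): not NE [P1→B gives 8>5]
(D,P): NE
(D,Q): NE
(D,R): not NE [P1→B gives 8>1]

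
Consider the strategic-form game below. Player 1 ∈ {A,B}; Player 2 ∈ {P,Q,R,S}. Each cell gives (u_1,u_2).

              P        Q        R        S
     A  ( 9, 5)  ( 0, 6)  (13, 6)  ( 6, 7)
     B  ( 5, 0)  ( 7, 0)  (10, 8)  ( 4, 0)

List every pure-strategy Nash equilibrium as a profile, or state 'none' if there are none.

NE set: (A,S)

(A,P): not NE [P2→S gives 7>5]
(A,Q): not NE [P1→B gives 7>0; P2→S gives 7>6]
(A,R): not NE [P2→S gives 7>6]
(A,S): NE
(B,P): not NE [P1→A gives 9>5; P2→R gives 8>0]
(B,Q): not NE [P2→R gives 8>0]
(B,R): not NE [P1→A gives 13>10]
(B,S): not NE [P1→A gives 6>4; P2→R gives 8>0]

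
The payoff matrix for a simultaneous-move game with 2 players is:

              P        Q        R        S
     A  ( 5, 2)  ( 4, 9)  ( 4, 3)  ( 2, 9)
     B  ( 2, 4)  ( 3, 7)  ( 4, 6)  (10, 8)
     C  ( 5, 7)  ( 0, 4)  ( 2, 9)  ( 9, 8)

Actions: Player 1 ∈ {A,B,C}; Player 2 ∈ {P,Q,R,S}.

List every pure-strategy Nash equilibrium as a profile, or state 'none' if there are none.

(A,P): not NE [P2→S gives 9>2]
(A,Q): NE
(A,R): not NE [P2→S gives 9>3]
(A,S): not NE [P1→B gives 10>2]
(B,P): not NE [P1→C gives 5>2; P2→S gives 8>4]
(B,Q): not NE [P1→A gives 4>3; P2→S gives 8>7]
(B,R): not NE [P2→S gives 8>6]
(B,S): NE
(C,P): not NE [P2→R gives 9>7]
(C,Q): not NE [P1→A gives 4>0; P2→R gives 9>4]
(C,R): not NE [P1→B gives 4>2]
(C,S): not NE [P1→B gives 10>9; P2→R gives 9>8]

PSNE = {(A,Q), (B,S)}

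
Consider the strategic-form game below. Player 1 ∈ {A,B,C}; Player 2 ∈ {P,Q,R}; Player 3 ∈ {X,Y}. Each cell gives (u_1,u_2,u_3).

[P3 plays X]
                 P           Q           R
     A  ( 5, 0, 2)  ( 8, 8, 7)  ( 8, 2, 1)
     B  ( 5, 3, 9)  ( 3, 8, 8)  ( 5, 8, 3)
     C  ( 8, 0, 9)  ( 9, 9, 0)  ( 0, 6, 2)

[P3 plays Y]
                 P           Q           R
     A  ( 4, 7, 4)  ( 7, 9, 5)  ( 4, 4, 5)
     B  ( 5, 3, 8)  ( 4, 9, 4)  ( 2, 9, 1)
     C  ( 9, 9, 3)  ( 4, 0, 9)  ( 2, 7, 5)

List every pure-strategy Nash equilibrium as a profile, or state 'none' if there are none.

(A,P,X): not NE [P1→C gives 8>5; P2→Q gives 8>0; P3→Y gives 4>2]
(A,P,Y): not NE [P1→C gives 9>4; P2→Q gives 9>7]
(A,Q,X): not NE [P1→C gives 9>8]
(A,Q,Y): not NE [P3→X gives 7>5]
(A,R,X): not NE [P2→Q gives 8>2; P3→Y gives 5>1]
(A,R,Y): not NE [P2→Q gives 9>4]
(B,P,X): not NE [P1→C gives 8>5; P2→R gives 8>3]
(B,P,Y): not NE [P1→C gives 9>5; P2→R gives 9>3; P3→X gives 9>8]
(B,Q,X): not NE [P1→C gives 9>3]
(B,Q,Y): not NE [P1→A gives 7>4; P3→X gives 8>4]
(B,R,X): not NE [P1→A gives 8>5]
(B,R,Y): not NE [P1→A gives 4>2; P3→X gives 3>1]
(C,P,X): not NE [P2→Q gives 9>0]
(C,P,Y): not NE [P3→X gives 9>3]
(C,Q,X): not NE [P3→Y gives 9>0]
(C,Q,Y): not NE [P1→A gives 7>4; P2→P gives 9>0]
(C,R,X): not NE [P1→A gives 8>0; P2→Q gives 9>6; P3→Y gives 5>2]
(C,R,Y): not NE [P1→A gives 4>2; P2→P gives 9>7]

Equilibria: none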